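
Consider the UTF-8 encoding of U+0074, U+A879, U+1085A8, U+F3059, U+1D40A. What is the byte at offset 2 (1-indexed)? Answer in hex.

1-indexed offset 2 is 0-indexed offset 1.
U+0074 → 1-byte form 74 at offsets 0–0.
U+A879 → 3-byte form EA A1 B9 at offsets 1–3.
Offset 1 falls in char 2's range; it's byte 1 of EA A1 B9 = 0xEA.

0xEA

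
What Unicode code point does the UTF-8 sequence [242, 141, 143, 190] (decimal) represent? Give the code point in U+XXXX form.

U+8D3FE

Leading byte 0xF2 = 11110010 matches 11110xxx → 4-byte sequence.
Byte 1: 0xF2 = 11110010, payload 010 (3 bits).
Byte 2: 0x8D = 10001101 (10xxxxxx ✓), payload 001101.
Byte 3: 0x8F = 10001111 (10xxxxxx ✓), payload 001111.
Byte 4: 0xBE = 10111110 (10xxxxxx ✓), payload 111110.
Concatenate: 010001101001111111110 = 0x8D3FE (21 bits → U+8D3FE).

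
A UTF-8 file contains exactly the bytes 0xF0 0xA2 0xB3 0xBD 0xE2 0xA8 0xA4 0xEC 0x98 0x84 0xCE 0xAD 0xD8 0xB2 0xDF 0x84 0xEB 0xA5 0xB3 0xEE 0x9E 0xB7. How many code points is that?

Byte at offset 0: 0xF0 = 11110000 → 4-byte char (#1). Advance 4.
Byte at offset 4: 0xE2 = 11100010 → 3-byte char (#2). Advance 3.
Byte at offset 7: 0xEC = 11101100 → 3-byte char (#3). Advance 3.
Byte at offset 10: 0xCE = 11001110 → 2-byte char (#4). Advance 2.
Byte at offset 12: 0xD8 = 11011000 → 2-byte char (#5). Advance 2.
Byte at offset 14: 0xDF = 11011111 → 2-byte char (#6). Advance 2.
Byte at offset 16: 0xEB = 11101011 → 3-byte char (#7). Advance 3.
Byte at offset 19: 0xEE = 11101110 → 3-byte char (#8). Advance 3.
Reached end at offset 22 after 8 code points.

8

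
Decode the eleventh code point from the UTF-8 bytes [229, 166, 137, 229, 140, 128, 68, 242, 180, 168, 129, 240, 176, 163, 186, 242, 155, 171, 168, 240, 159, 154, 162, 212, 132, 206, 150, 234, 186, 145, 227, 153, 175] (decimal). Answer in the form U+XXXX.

U+366F

Offset 0: leading byte 0xE5 = 11100101 → 3-byte char #1 = E5 A6 89.
Offset 3: leading byte 0xE5 = 11100101 → 3-byte char #2 = E5 8C 80.
Offset 6: leading byte 0x44 = 01000100 → 1-byte char #3 = 44.
Offset 7: leading byte 0xF2 = 11110010 → 4-byte char #4 = F2 B4 A8 81.
Offset 11: leading byte 0xF0 = 11110000 → 4-byte char #5 = F0 B0 A3 BA.
Offset 15: leading byte 0xF2 = 11110010 → 4-byte char #6 = F2 9B AB A8.
Offset 19: leading byte 0xF0 = 11110000 → 4-byte char #7 = F0 9F 9A A2.
Offset 23: leading byte 0xD4 = 11010100 → 2-byte char #8 = D4 84.
Offset 25: leading byte 0xCE = 11001110 → 2-byte char #9 = CE 96.
Offset 27: leading byte 0xEA = 11101010 → 3-byte char #10 = EA BA 91.
Offset 30: leading byte 0xE3 = 11100011 → 3-byte char #11 = E3 99 AF.
Leading byte 0xE3 = 11100011 matches 1110xxxx → 3-byte sequence.
Byte 1: 0xE3 = 11100011, payload 0011 (4 bits).
Byte 2: 0x99 = 10011001 (10xxxxxx ✓), payload 011001.
Byte 3: 0xAF = 10101111 (10xxxxxx ✓), payload 101111.
Concatenate: 0011011001101111 = 0x366F (16 bits → U+366F).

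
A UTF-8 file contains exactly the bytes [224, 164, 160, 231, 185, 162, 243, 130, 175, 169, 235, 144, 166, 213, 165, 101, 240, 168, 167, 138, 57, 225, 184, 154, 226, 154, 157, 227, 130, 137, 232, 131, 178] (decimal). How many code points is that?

12

Byte at offset 0: 0xE0 = 11100000 → 3-byte char (#1). Advance 3.
Byte at offset 3: 0xE7 = 11100111 → 3-byte char (#2). Advance 3.
Byte at offset 6: 0xF3 = 11110011 → 4-byte char (#3). Advance 4.
Byte at offset 10: 0xEB = 11101011 → 3-byte char (#4). Advance 3.
Byte at offset 13: 0xD5 = 11010101 → 2-byte char (#5). Advance 2.
Byte at offset 15: 0x65 = 01100101 → 1-byte char (#6). Advance 1.
Byte at offset 16: 0xF0 = 11110000 → 4-byte char (#7). Advance 4.
Byte at offset 20: 0x39 = 00111001 → 1-byte char (#8). Advance 1.
Byte at offset 21: 0xE1 = 11100001 → 3-byte char (#9). Advance 3.
Byte at offset 24: 0xE2 = 11100010 → 3-byte char (#10). Advance 3.
Byte at offset 27: 0xE3 = 11100011 → 3-byte char (#11). Advance 3.
Byte at offset 30: 0xE8 = 11101000 → 3-byte char (#12). Advance 3.
Reached end at offset 33 after 12 code points.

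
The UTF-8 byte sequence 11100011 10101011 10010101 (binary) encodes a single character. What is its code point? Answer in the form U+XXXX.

U+3AD5

Leading byte 0xE3 = 11100011 matches 1110xxxx → 3-byte sequence.
Byte 1: 0xE3 = 11100011, payload 0011 (4 bits).
Byte 2: 0xAB = 10101011 (10xxxxxx ✓), payload 101011.
Byte 3: 0x95 = 10010101 (10xxxxxx ✓), payload 010101.
Concatenate: 0011101011010101 = 0x3AD5 (16 bits → U+3AD5).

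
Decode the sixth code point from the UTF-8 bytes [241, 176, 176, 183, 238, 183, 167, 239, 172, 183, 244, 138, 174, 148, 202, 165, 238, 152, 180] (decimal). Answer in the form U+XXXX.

U+E634

Offset 0: leading byte 0xF1 = 11110001 → 4-byte char #1 = F1 B0 B0 B7.
Offset 4: leading byte 0xEE = 11101110 → 3-byte char #2 = EE B7 A7.
Offset 7: leading byte 0xEF = 11101111 → 3-byte char #3 = EF AC B7.
Offset 10: leading byte 0xF4 = 11110100 → 4-byte char #4 = F4 8A AE 94.
Offset 14: leading byte 0xCA = 11001010 → 2-byte char #5 = CA A5.
Offset 16: leading byte 0xEE = 11101110 → 3-byte char #6 = EE 98 B4.
Leading byte 0xEE = 11101110 matches 1110xxxx → 3-byte sequence.
Byte 1: 0xEE = 11101110, payload 1110 (4 bits).
Byte 2: 0x98 = 10011000 (10xxxxxx ✓), payload 011000.
Byte 3: 0xB4 = 10110100 (10xxxxxx ✓), payload 110100.
Concatenate: 1110011000110100 = 0xE634 (16 bits → U+E634).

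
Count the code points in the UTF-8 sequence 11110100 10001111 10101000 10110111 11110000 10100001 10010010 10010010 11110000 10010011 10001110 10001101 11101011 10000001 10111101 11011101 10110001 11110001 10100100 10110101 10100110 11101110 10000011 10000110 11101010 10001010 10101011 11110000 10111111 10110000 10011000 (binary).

Byte at offset 0: 0xF4 = 11110100 → 4-byte char (#1). Advance 4.
Byte at offset 4: 0xF0 = 11110000 → 4-byte char (#2). Advance 4.
Byte at offset 8: 0xF0 = 11110000 → 4-byte char (#3). Advance 4.
Byte at offset 12: 0xEB = 11101011 → 3-byte char (#4). Advance 3.
Byte at offset 15: 0xDD = 11011101 → 2-byte char (#5). Advance 2.
Byte at offset 17: 0xF1 = 11110001 → 4-byte char (#6). Advance 4.
Byte at offset 21: 0xEE = 11101110 → 3-byte char (#7). Advance 3.
Byte at offset 24: 0xEA = 11101010 → 3-byte char (#8). Advance 3.
Byte at offset 27: 0xF0 = 11110000 → 4-byte char (#9). Advance 4.
Reached end at offset 31 after 9 code points.

9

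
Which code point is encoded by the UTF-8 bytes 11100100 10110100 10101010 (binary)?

Leading byte 0xE4 = 11100100 matches 1110xxxx → 3-byte sequence.
Byte 1: 0xE4 = 11100100, payload 0100 (4 bits).
Byte 2: 0xB4 = 10110100 (10xxxxxx ✓), payload 110100.
Byte 3: 0xAA = 10101010 (10xxxxxx ✓), payload 101010.
Concatenate: 0100110100101010 = 0x4D2A (16 bits → U+4D2A).

U+4D2A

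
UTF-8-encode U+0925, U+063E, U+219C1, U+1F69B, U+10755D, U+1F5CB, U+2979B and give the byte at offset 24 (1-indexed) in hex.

0x9E

1-indexed offset 24 is 0-indexed offset 23.
U+0925 → 3-byte form E0 A4 A5 at offsets 0–2.
U+063E → 2-byte form D8 BE at offsets 3–4.
U+219C1 → 4-byte form F0 A1 A7 81 at offsets 5–8.
U+1F69B → 4-byte form F0 9F 9A 9B at offsets 9–12.
U+10755D → 4-byte form F4 87 95 9D at offsets 13–16.
U+1F5CB → 4-byte form F0 9F 97 8B at offsets 17–20.
U+2979B → 4-byte form F0 A9 9E 9B at offsets 21–24.
Offset 23 falls in char 7's range; it's byte 3 of F0 A9 9E 9B = 0x9E.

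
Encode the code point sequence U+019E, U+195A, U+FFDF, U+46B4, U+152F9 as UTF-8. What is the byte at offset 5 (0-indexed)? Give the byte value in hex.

U+019E → 2-byte form C6 9E at offsets 0–1.
U+195A → 3-byte form E1 A5 9A at offsets 2–4.
U+FFDF → 3-byte form EF BF 9F at offsets 5–7.
Offset 5 falls in char 3's range; it's byte 1 of EF BF 9F = 0xEF.

0xEF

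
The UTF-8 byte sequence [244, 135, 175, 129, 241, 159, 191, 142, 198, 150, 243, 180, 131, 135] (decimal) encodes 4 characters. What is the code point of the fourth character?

Offset 0: leading byte 0xF4 = 11110100 → 4-byte char #1 = F4 87 AF 81.
Offset 4: leading byte 0xF1 = 11110001 → 4-byte char #2 = F1 9F BF 8E.
Offset 8: leading byte 0xC6 = 11000110 → 2-byte char #3 = C6 96.
Offset 10: leading byte 0xF3 = 11110011 → 4-byte char #4 = F3 B4 83 87.
Leading byte 0xF3 = 11110011 matches 11110xxx → 4-byte sequence.
Byte 1: 0xF3 = 11110011, payload 011 (3 bits).
Byte 2: 0xB4 = 10110100 (10xxxxxx ✓), payload 110100.
Byte 3: 0x83 = 10000011 (10xxxxxx ✓), payload 000011.
Byte 4: 0x87 = 10000111 (10xxxxxx ✓), payload 000111.
Concatenate: 011110100000011000111 = 0xF40C7 (21 bits → U+F40C7).

U+F40C7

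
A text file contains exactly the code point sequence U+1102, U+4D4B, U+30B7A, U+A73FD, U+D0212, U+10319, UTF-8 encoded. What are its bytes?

U+1102: 3-byte form → E1 84 82.
U+4D4B: 3-byte form → E4 B5 8B.
U+30B7A: 4-byte form → F0 B0 AD BA.
U+A73FD: 4-byte form → F2 A7 8F BD.
U+D0212: 4-byte form → F3 90 88 92.
U+10319: 4-byte form → F0 90 8C 99.
Concatenated (22 bytes): E1 84 82 E4 B5 8B F0 B0 AD BA F2 A7 8F BD F3 90 88 92 F0 90 8C 99.

E1 84 82 E4 B5 8B F0 B0 AD BA F2 A7 8F BD F3 90 88 92 F0 90 8C 99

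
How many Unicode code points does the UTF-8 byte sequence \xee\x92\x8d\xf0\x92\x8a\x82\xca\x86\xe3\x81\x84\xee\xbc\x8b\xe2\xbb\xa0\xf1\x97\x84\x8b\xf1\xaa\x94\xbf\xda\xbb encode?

9

Byte at offset 0: 0xEE = 11101110 → 3-byte char (#1). Advance 3.
Byte at offset 3: 0xF0 = 11110000 → 4-byte char (#2). Advance 4.
Byte at offset 7: 0xCA = 11001010 → 2-byte char (#3). Advance 2.
Byte at offset 9: 0xE3 = 11100011 → 3-byte char (#4). Advance 3.
Byte at offset 12: 0xEE = 11101110 → 3-byte char (#5). Advance 3.
Byte at offset 15: 0xE2 = 11100010 → 3-byte char (#6). Advance 3.
Byte at offset 18: 0xF1 = 11110001 → 4-byte char (#7). Advance 4.
Byte at offset 22: 0xF1 = 11110001 → 4-byte char (#8). Advance 4.
Byte at offset 26: 0xDA = 11011010 → 2-byte char (#9). Advance 2.
Reached end at offset 28 after 9 code points.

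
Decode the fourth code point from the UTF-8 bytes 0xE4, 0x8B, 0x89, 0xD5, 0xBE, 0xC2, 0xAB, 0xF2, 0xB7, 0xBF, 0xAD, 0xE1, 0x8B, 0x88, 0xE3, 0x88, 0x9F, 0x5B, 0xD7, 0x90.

U+B7FED

Offset 0: leading byte 0xE4 = 11100100 → 3-byte char #1 = E4 8B 89.
Offset 3: leading byte 0xD5 = 11010101 → 2-byte char #2 = D5 BE.
Offset 5: leading byte 0xC2 = 11000010 → 2-byte char #3 = C2 AB.
Offset 7: leading byte 0xF2 = 11110010 → 4-byte char #4 = F2 B7 BF AD.
Leading byte 0xF2 = 11110010 matches 11110xxx → 4-byte sequence.
Byte 1: 0xF2 = 11110010, payload 010 (3 bits).
Byte 2: 0xB7 = 10110111 (10xxxxxx ✓), payload 110111.
Byte 3: 0xBF = 10111111 (10xxxxxx ✓), payload 111111.
Byte 4: 0xAD = 10101101 (10xxxxxx ✓), payload 101101.
Concatenate: 010110111111111101101 = 0xB7FED (21 bits → U+B7FED).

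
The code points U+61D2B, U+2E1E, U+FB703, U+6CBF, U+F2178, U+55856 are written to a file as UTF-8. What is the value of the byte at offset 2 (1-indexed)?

0xA1

1-indexed offset 2 is 0-indexed offset 1.
U+61D2B → 4-byte form F1 A1 B4 AB at offsets 0–3.
Offset 1 falls in char 1's range; it's byte 2 of F1 A1 B4 AB = 0xA1.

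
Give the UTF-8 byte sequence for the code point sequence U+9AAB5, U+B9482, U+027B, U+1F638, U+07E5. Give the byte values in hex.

F2 9A AA B5 F2 B9 92 82 C9 BB F0 9F 98 B8 DF A5

U+9AAB5: 4-byte form → F2 9A AA B5.
U+B9482: 4-byte form → F2 B9 92 82.
U+027B: 2-byte form → C9 BB.
U+1F638: 4-byte form → F0 9F 98 B8.
U+07E5: 2-byte form → DF A5.
Concatenated (16 bytes): F2 9A AA B5 F2 B9 92 82 C9 BB F0 9F 98 B8 DF A5.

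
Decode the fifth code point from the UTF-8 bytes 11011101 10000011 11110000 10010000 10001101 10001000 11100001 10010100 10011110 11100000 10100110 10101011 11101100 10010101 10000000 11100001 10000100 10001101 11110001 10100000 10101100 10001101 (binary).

U+C540

Offset 0: leading byte 0xDD = 11011101 → 2-byte char #1 = DD 83.
Offset 2: leading byte 0xF0 = 11110000 → 4-byte char #2 = F0 90 8D 88.
Offset 6: leading byte 0xE1 = 11100001 → 3-byte char #3 = E1 94 9E.
Offset 9: leading byte 0xE0 = 11100000 → 3-byte char #4 = E0 A6 AB.
Offset 12: leading byte 0xEC = 11101100 → 3-byte char #5 = EC 95 80.
Leading byte 0xEC = 11101100 matches 1110xxxx → 3-byte sequence.
Byte 1: 0xEC = 11101100, payload 1100 (4 bits).
Byte 2: 0x95 = 10010101 (10xxxxxx ✓), payload 010101.
Byte 3: 0x80 = 10000000 (10xxxxxx ✓), payload 000000.
Concatenate: 1100010101000000 = 0xC540 (16 bits → U+C540).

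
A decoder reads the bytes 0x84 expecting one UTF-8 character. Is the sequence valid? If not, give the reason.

Byte 0x84 = 10000100 has the form 10xxxxxx — a continuation byte — but there is no preceding leading byte.

invalid (continuation byte with no leading byte)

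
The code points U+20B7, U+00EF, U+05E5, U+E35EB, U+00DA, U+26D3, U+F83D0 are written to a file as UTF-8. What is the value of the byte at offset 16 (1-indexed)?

1-indexed offset 16 is 0-indexed offset 15.
U+20B7 → 3-byte form E2 82 B7 at offsets 0–2.
U+00EF → 2-byte form C3 AF at offsets 3–4.
U+05E5 → 2-byte form D7 A5 at offsets 5–6.
U+E35EB → 4-byte form F3 A3 97 AB at offsets 7–10.
U+00DA → 2-byte form C3 9A at offsets 11–12.
U+26D3 → 3-byte form E2 9B 93 at offsets 13–15.
Offset 15 falls in char 6's range; it's byte 3 of E2 9B 93 = 0x93.

0x93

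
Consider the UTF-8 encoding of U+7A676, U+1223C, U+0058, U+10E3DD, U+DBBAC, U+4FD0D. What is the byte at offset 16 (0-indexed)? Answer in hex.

U+7A676 → 4-byte form F1 BA 99 B6 at offsets 0–3.
U+1223C → 4-byte form F0 92 88 BC at offsets 4–7.
U+0058 → 1-byte form 58 at offsets 8–8.
U+10E3DD → 4-byte form F4 8E 8F 9D at offsets 9–12.
U+DBBAC → 4-byte form F3 9B AE AC at offsets 13–16.
Offset 16 falls in char 5's range; it's byte 4 of F3 9B AE AC = 0xAC.

0xAC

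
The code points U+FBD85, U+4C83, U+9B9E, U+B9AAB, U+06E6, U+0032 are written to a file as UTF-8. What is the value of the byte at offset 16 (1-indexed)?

1-indexed offset 16 is 0-indexed offset 15.
U+FBD85 → 4-byte form F3 BB B6 85 at offsets 0–3.
U+4C83 → 3-byte form E4 B2 83 at offsets 4–6.
U+9B9E → 3-byte form E9 AE 9E at offsets 7–9.
U+B9AAB → 4-byte form F2 B9 AA AB at offsets 10–13.
U+06E6 → 2-byte form DB A6 at offsets 14–15.
Offset 15 falls in char 5's range; it's byte 2 of DB A6 = 0xA6.

0xA6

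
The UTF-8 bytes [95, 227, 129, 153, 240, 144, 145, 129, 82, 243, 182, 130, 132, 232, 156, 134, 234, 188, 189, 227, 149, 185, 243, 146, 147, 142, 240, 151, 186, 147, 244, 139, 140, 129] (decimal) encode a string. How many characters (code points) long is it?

11

Byte at offset 0: 0x5F = 01011111 → 1-byte char (#1). Advance 1.
Byte at offset 1: 0xE3 = 11100011 → 3-byte char (#2). Advance 3.
Byte at offset 4: 0xF0 = 11110000 → 4-byte char (#3). Advance 4.
Byte at offset 8: 0x52 = 01010010 → 1-byte char (#4). Advance 1.
Byte at offset 9: 0xF3 = 11110011 → 4-byte char (#5). Advance 4.
Byte at offset 13: 0xE8 = 11101000 → 3-byte char (#6). Advance 3.
Byte at offset 16: 0xEA = 11101010 → 3-byte char (#7). Advance 3.
Byte at offset 19: 0xE3 = 11100011 → 3-byte char (#8). Advance 3.
Byte at offset 22: 0xF3 = 11110011 → 4-byte char (#9). Advance 4.
Byte at offset 26: 0xF0 = 11110000 → 4-byte char (#10). Advance 4.
Byte at offset 30: 0xF4 = 11110100 → 4-byte char (#11). Advance 4.
Reached end at offset 34 after 11 code points.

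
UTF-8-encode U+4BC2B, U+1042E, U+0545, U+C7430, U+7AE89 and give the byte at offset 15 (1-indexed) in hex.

0xF1

1-indexed offset 15 is 0-indexed offset 14.
U+4BC2B → 4-byte form F1 8B B0 AB at offsets 0–3.
U+1042E → 4-byte form F0 90 90 AE at offsets 4–7.
U+0545 → 2-byte form D5 85 at offsets 8–9.
U+C7430 → 4-byte form F3 87 90 B0 at offsets 10–13.
U+7AE89 → 4-byte form F1 BA BA 89 at offsets 14–17.
Offset 14 falls in char 5's range; it's byte 1 of F1 BA BA 89 = 0xF1.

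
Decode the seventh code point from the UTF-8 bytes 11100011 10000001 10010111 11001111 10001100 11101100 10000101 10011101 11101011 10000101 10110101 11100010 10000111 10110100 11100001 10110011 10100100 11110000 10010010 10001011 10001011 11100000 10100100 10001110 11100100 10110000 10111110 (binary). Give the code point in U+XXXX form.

U+122CB

Offset 0: leading byte 0xE3 = 11100011 → 3-byte char #1 = E3 81 97.
Offset 3: leading byte 0xCF = 11001111 → 2-byte char #2 = CF 8C.
Offset 5: leading byte 0xEC = 11101100 → 3-byte char #3 = EC 85 9D.
Offset 8: leading byte 0xEB = 11101011 → 3-byte char #4 = EB 85 B5.
Offset 11: leading byte 0xE2 = 11100010 → 3-byte char #5 = E2 87 B4.
Offset 14: leading byte 0xE1 = 11100001 → 3-byte char #6 = E1 B3 A4.
Offset 17: leading byte 0xF0 = 11110000 → 4-byte char #7 = F0 92 8B 8B.
Leading byte 0xF0 = 11110000 matches 11110xxx → 4-byte sequence.
Byte 1: 0xF0 = 11110000, payload 000 (3 bits).
Byte 2: 0x92 = 10010010 (10xxxxxx ✓), payload 010010.
Byte 3: 0x8B = 10001011 (10xxxxxx ✓), payload 001011.
Byte 4: 0x8B = 10001011 (10xxxxxx ✓), payload 001011.
Concatenate: 000010010001011001011 = 0x122CB (21 bits → U+122CB).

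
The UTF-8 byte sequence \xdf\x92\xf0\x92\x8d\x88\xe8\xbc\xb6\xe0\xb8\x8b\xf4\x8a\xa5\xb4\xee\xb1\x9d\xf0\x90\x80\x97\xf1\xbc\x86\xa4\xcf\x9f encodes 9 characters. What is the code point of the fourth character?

Offset 0: leading byte 0xDF = 11011111 → 2-byte char #1 = DF 92.
Offset 2: leading byte 0xF0 = 11110000 → 4-byte char #2 = F0 92 8D 88.
Offset 6: leading byte 0xE8 = 11101000 → 3-byte char #3 = E8 BC B6.
Offset 9: leading byte 0xE0 = 11100000 → 3-byte char #4 = E0 B8 8B.
Leading byte 0xE0 = 11100000 matches 1110xxxx → 3-byte sequence.
Byte 1: 0xE0 = 11100000, payload 0000 (4 bits).
Byte 2: 0xB8 = 10111000 (10xxxxxx ✓), payload 111000.
Byte 3: 0x8B = 10001011 (10xxxxxx ✓), payload 001011.
Concatenate: 0000111000001011 = 0xE0B (16 bits → U+0E0B).

U+0E0B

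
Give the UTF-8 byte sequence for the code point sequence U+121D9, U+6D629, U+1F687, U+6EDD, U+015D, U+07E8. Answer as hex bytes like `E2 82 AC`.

F0 92 87 99 F1 AD 98 A9 F0 9F 9A 87 E6 BB 9D C5 9D DF A8

U+121D9: 4-byte form → F0 92 87 99.
U+6D629: 4-byte form → F1 AD 98 A9.
U+1F687: 4-byte form → F0 9F 9A 87.
U+6EDD: 3-byte form → E6 BB 9D.
U+015D: 2-byte form → C5 9D.
U+07E8: 2-byte form → DF A8.
Concatenated (19 bytes): F0 92 87 99 F1 AD 98 A9 F0 9F 9A 87 E6 BB 9D C5 9D DF A8.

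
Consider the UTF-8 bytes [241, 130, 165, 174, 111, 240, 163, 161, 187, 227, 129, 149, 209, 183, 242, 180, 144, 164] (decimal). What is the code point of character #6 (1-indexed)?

Offset 0: leading byte 0xF1 = 11110001 → 4-byte char #1 = F1 82 A5 AE.
Offset 4: leading byte 0x6F = 01101111 → 1-byte char #2 = 6F.
Offset 5: leading byte 0xF0 = 11110000 → 4-byte char #3 = F0 A3 A1 BB.
Offset 9: leading byte 0xE3 = 11100011 → 3-byte char #4 = E3 81 95.
Offset 12: leading byte 0xD1 = 11010001 → 2-byte char #5 = D1 B7.
Offset 14: leading byte 0xF2 = 11110010 → 4-byte char #6 = F2 B4 90 A4.
Leading byte 0xF2 = 11110010 matches 11110xxx → 4-byte sequence.
Byte 1: 0xF2 = 11110010, payload 010 (3 bits).
Byte 2: 0xB4 = 10110100 (10xxxxxx ✓), payload 110100.
Byte 3: 0x90 = 10010000 (10xxxxxx ✓), payload 010000.
Byte 4: 0xA4 = 10100100 (10xxxxxx ✓), payload 100100.
Concatenate: 010110100010000100100 = 0xB4424 (21 bits → U+B4424).

U+B4424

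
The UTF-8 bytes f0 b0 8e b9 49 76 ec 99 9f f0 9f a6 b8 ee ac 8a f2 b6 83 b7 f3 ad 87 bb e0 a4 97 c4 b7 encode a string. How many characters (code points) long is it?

10

Byte at offset 0: 0xF0 = 11110000 → 4-byte char (#1). Advance 4.
Byte at offset 4: 0x49 = 01001001 → 1-byte char (#2). Advance 1.
Byte at offset 5: 0x76 = 01110110 → 1-byte char (#3). Advance 1.
Byte at offset 6: 0xEC = 11101100 → 3-byte char (#4). Advance 3.
Byte at offset 9: 0xF0 = 11110000 → 4-byte char (#5). Advance 4.
Byte at offset 13: 0xEE = 11101110 → 3-byte char (#6). Advance 3.
Byte at offset 16: 0xF2 = 11110010 → 4-byte char (#7). Advance 4.
Byte at offset 20: 0xF3 = 11110011 → 4-byte char (#8). Advance 4.
Byte at offset 24: 0xE0 = 11100000 → 3-byte char (#9). Advance 3.
Byte at offset 27: 0xC4 = 11000100 → 2-byte char (#10). Advance 2.
Reached end at offset 29 after 10 code points.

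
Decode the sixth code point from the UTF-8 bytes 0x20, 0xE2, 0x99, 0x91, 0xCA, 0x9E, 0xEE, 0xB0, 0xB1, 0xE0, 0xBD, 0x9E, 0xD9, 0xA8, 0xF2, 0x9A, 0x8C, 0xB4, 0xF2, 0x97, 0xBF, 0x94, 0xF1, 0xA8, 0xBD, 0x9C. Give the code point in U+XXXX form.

U+0668

Offset 0: leading byte 0x20 = 00100000 → 1-byte char #1 = 20.
Offset 1: leading byte 0xE2 = 11100010 → 3-byte char #2 = E2 99 91.
Offset 4: leading byte 0xCA = 11001010 → 2-byte char #3 = CA 9E.
Offset 6: leading byte 0xEE = 11101110 → 3-byte char #4 = EE B0 B1.
Offset 9: leading byte 0xE0 = 11100000 → 3-byte char #5 = E0 BD 9E.
Offset 12: leading byte 0xD9 = 11011001 → 2-byte char #6 = D9 A8.
Leading byte 0xD9 = 11011001 matches 110xxxxx → 2-byte sequence.
Byte 1: 0xD9 = 11011001, payload 11001 (5 bits).
Byte 2: 0xA8 = 10101000 (10xxxxxx ✓), payload 101000.
Concatenate: 11001101000 = 0x668 (11 bits → U+0668).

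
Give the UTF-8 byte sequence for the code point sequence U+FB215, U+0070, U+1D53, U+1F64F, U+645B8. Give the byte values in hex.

F3 BB 88 95 70 E1 B5 93 F0 9F 99 8F F1 A4 96 B8

U+FB215: 4-byte form → F3 BB 88 95.
U+0070: 1-byte form → 70.
U+1D53: 3-byte form → E1 B5 93.
U+1F64F: 4-byte form → F0 9F 99 8F.
U+645B8: 4-byte form → F1 A4 96 B8.
Concatenated (16 bytes): F3 BB 88 95 70 E1 B5 93 F0 9F 99 8F F1 A4 96 B8.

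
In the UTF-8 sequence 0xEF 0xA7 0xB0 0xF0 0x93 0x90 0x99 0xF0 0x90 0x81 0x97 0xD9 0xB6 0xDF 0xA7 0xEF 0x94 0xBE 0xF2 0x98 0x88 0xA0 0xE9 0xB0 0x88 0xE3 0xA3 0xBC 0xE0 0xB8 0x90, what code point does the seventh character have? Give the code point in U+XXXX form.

U+98220

Offset 0: leading byte 0xEF = 11101111 → 3-byte char #1 = EF A7 B0.
Offset 3: leading byte 0xF0 = 11110000 → 4-byte char #2 = F0 93 90 99.
Offset 7: leading byte 0xF0 = 11110000 → 4-byte char #3 = F0 90 81 97.
Offset 11: leading byte 0xD9 = 11011001 → 2-byte char #4 = D9 B6.
Offset 13: leading byte 0xDF = 11011111 → 2-byte char #5 = DF A7.
Offset 15: leading byte 0xEF = 11101111 → 3-byte char #6 = EF 94 BE.
Offset 18: leading byte 0xF2 = 11110010 → 4-byte char #7 = F2 98 88 A0.
Leading byte 0xF2 = 11110010 matches 11110xxx → 4-byte sequence.
Byte 1: 0xF2 = 11110010, payload 010 (3 bits).
Byte 2: 0x98 = 10011000 (10xxxxxx ✓), payload 011000.
Byte 3: 0x88 = 10001000 (10xxxxxx ✓), payload 001000.
Byte 4: 0xA0 = 10100000 (10xxxxxx ✓), payload 100000.
Concatenate: 010011000001000100000 = 0x98220 (21 bits → U+98220).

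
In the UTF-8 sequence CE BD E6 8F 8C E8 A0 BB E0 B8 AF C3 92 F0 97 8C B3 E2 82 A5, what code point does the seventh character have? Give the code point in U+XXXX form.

U+20A5

Offset 0: leading byte 0xCE = 11001110 → 2-byte char #1 = CE BD.
Offset 2: leading byte 0xE6 = 11100110 → 3-byte char #2 = E6 8F 8C.
Offset 5: leading byte 0xE8 = 11101000 → 3-byte char #3 = E8 A0 BB.
Offset 8: leading byte 0xE0 = 11100000 → 3-byte char #4 = E0 B8 AF.
Offset 11: leading byte 0xC3 = 11000011 → 2-byte char #5 = C3 92.
Offset 13: leading byte 0xF0 = 11110000 → 4-byte char #6 = F0 97 8C B3.
Offset 17: leading byte 0xE2 = 11100010 → 3-byte char #7 = E2 82 A5.
Leading byte 0xE2 = 11100010 matches 1110xxxx → 3-byte sequence.
Byte 1: 0xE2 = 11100010, payload 0010 (4 bits).
Byte 2: 0x82 = 10000010 (10xxxxxx ✓), payload 000010.
Byte 3: 0xA5 = 10100101 (10xxxxxx ✓), payload 100101.
Concatenate: 0010000010100101 = 0x20A5 (16 bits → U+20A5).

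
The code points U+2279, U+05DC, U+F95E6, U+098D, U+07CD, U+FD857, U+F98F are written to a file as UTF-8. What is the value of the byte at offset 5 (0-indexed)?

0xF3

U+2279 → 3-byte form E2 89 B9 at offsets 0–2.
U+05DC → 2-byte form D7 9C at offsets 3–4.
U+F95E6 → 4-byte form F3 B9 97 A6 at offsets 5–8.
Offset 5 falls in char 3's range; it's byte 1 of F3 B9 97 A6 = 0xF3.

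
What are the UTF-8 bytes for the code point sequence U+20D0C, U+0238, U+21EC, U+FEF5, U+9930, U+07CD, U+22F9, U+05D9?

U+20D0C: 4-byte form → F0 A0 B4 8C.
U+0238: 2-byte form → C8 B8.
U+21EC: 3-byte form → E2 87 AC.
U+FEF5: 3-byte form → EF BB B5.
U+9930: 3-byte form → E9 A4 B0.
U+07CD: 2-byte form → DF 8D.
U+22F9: 3-byte form → E2 8B B9.
U+05D9: 2-byte form → D7 99.
Concatenated (22 bytes): F0 A0 B4 8C C8 B8 E2 87 AC EF BB B5 E9 A4 B0 DF 8D E2 8B B9 D7 99.

F0 A0 B4 8C C8 B8 E2 87 AC EF BB B5 E9 A4 B0 DF 8D E2 8B B9 D7 99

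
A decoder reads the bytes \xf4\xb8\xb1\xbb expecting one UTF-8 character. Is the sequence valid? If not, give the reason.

Leading byte 0xF4 = 11110100 → 4-byte form.
Payload = 0x138C7B, which exceeds U+10FFFF, the maximum Unicode code point. (Leading bytes F5–FF, or F4 followed by ≥ 0x90, are invalid.)

invalid (encodes a value above U+10FFFF)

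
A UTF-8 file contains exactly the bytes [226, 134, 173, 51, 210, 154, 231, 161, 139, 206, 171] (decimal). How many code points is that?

Byte at offset 0: 0xE2 = 11100010 → 3-byte char (#1). Advance 3.
Byte at offset 3: 0x33 = 00110011 → 1-byte char (#2). Advance 1.
Byte at offset 4: 0xD2 = 11010010 → 2-byte char (#3). Advance 2.
Byte at offset 6: 0xE7 = 11100111 → 3-byte char (#4). Advance 3.
Byte at offset 9: 0xCE = 11001110 → 2-byte char (#5). Advance 2.
Reached end at offset 11 after 5 code points.

5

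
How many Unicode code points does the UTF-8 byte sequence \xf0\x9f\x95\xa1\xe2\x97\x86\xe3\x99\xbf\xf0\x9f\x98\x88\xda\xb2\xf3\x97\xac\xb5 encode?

Byte at offset 0: 0xF0 = 11110000 → 4-byte char (#1). Advance 4.
Byte at offset 4: 0xE2 = 11100010 → 3-byte char (#2). Advance 3.
Byte at offset 7: 0xE3 = 11100011 → 3-byte char (#3). Advance 3.
Byte at offset 10: 0xF0 = 11110000 → 4-byte char (#4). Advance 4.
Byte at offset 14: 0xDA = 11011010 → 2-byte char (#5). Advance 2.
Byte at offset 16: 0xF3 = 11110011 → 4-byte char (#6). Advance 4.
Reached end at offset 20 after 6 code points.

6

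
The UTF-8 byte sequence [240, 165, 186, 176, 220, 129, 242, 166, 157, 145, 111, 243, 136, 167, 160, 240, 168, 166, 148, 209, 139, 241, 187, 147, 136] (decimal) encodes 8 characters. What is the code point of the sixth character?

Offset 0: leading byte 0xF0 = 11110000 → 4-byte char #1 = F0 A5 BA B0.
Offset 4: leading byte 0xDC = 11011100 → 2-byte char #2 = DC 81.
Offset 6: leading byte 0xF2 = 11110010 → 4-byte char #3 = F2 A6 9D 91.
Offset 10: leading byte 0x6F = 01101111 → 1-byte char #4 = 6F.
Offset 11: leading byte 0xF3 = 11110011 → 4-byte char #5 = F3 88 A7 A0.
Offset 15: leading byte 0xF0 = 11110000 → 4-byte char #6 = F0 A8 A6 94.
Leading byte 0xF0 = 11110000 matches 11110xxx → 4-byte sequence.
Byte 1: 0xF0 = 11110000, payload 000 (3 bits).
Byte 2: 0xA8 = 10101000 (10xxxxxx ✓), payload 101000.
Byte 3: 0xA6 = 10100110 (10xxxxxx ✓), payload 100110.
Byte 4: 0x94 = 10010100 (10xxxxxx ✓), payload 010100.
Concatenate: 000101000100110010100 = 0x28994 (21 bits → U+28994).

U+28994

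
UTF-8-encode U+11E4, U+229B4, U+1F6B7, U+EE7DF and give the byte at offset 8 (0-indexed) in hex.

0x9F

U+11E4 → 3-byte form E1 87 A4 at offsets 0–2.
U+229B4 → 4-byte form F0 A2 A6 B4 at offsets 3–6.
U+1F6B7 → 4-byte form F0 9F 9A B7 at offsets 7–10.
Offset 8 falls in char 3's range; it's byte 2 of F0 9F 9A B7 = 0x9F.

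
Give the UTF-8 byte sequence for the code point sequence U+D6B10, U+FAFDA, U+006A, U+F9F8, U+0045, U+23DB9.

F3 96 AC 90 F3 BA BF 9A 6A EF A7 B8 45 F0 A3 B6 B9

U+D6B10: 4-byte form → F3 96 AC 90.
U+FAFDA: 4-byte form → F3 BA BF 9A.
U+006A: 1-byte form → 6A.
U+F9F8: 3-byte form → EF A7 B8.
U+0045: 1-byte form → 45.
U+23DB9: 4-byte form → F0 A3 B6 B9.
Concatenated (17 bytes): F3 96 AC 90 F3 BA BF 9A 6A EF A7 B8 45 F0 A3 B6 B9.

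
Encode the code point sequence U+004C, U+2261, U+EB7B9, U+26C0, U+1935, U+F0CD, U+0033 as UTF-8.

U+004C: 1-byte form → 4C.
U+2261: 3-byte form → E2 89 A1.
U+EB7B9: 4-byte form → F3 AB 9E B9.
U+26C0: 3-byte form → E2 9B 80.
U+1935: 3-byte form → E1 A4 B5.
U+F0CD: 3-byte form → EF 83 8D.
U+0033: 1-byte form → 33.
Concatenated (18 bytes): 4C E2 89 A1 F3 AB 9E B9 E2 9B 80 E1 A4 B5 EF 83 8D 33.

4C E2 89 A1 F3 AB 9E B9 E2 9B 80 E1 A4 B5 EF 83 8D 33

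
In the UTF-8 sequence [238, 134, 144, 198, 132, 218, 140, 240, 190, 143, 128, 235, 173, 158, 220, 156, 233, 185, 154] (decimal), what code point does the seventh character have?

Offset 0: leading byte 0xEE = 11101110 → 3-byte char #1 = EE 86 90.
Offset 3: leading byte 0xC6 = 11000110 → 2-byte char #2 = C6 84.
Offset 5: leading byte 0xDA = 11011010 → 2-byte char #3 = DA 8C.
Offset 7: leading byte 0xF0 = 11110000 → 4-byte char #4 = F0 BE 8F 80.
Offset 11: leading byte 0xEB = 11101011 → 3-byte char #5 = EB AD 9E.
Offset 14: leading byte 0xDC = 11011100 → 2-byte char #6 = DC 9C.
Offset 16: leading byte 0xE9 = 11101001 → 3-byte char #7 = E9 B9 9A.
Leading byte 0xE9 = 11101001 matches 1110xxxx → 3-byte sequence.
Byte 1: 0xE9 = 11101001, payload 1001 (4 bits).
Byte 2: 0xB9 = 10111001 (10xxxxxx ✓), payload 111001.
Byte 3: 0x9A = 10011010 (10xxxxxx ✓), payload 011010.
Concatenate: 1001111001011010 = 0x9E5A (16 bits → U+9E5A).

U+9E5A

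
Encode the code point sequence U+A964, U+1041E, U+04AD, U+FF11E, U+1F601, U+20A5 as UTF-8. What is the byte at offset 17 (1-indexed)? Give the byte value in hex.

1-indexed offset 17 is 0-indexed offset 16.
U+A964 → 3-byte form EA A5 A4 at offsets 0–2.
U+1041E → 4-byte form F0 90 90 9E at offsets 3–6.
U+04AD → 2-byte form D2 AD at offsets 7–8.
U+FF11E → 4-byte form F3 BF 84 9E at offsets 9–12.
U+1F601 → 4-byte form F0 9F 98 81 at offsets 13–16.
Offset 16 falls in char 5's range; it's byte 4 of F0 9F 98 81 = 0x81.

0x81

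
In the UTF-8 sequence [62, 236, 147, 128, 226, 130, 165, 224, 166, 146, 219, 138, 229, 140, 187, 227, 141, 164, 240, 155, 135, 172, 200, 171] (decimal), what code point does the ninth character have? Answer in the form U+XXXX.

Offset 0: leading byte 0x3E = 00111110 → 1-byte char #1 = 3E.
Offset 1: leading byte 0xEC = 11101100 → 3-byte char #2 = EC 93 80.
Offset 4: leading byte 0xE2 = 11100010 → 3-byte char #3 = E2 82 A5.
Offset 7: leading byte 0xE0 = 11100000 → 3-byte char #4 = E0 A6 92.
Offset 10: leading byte 0xDB = 11011011 → 2-byte char #5 = DB 8A.
Offset 12: leading byte 0xE5 = 11100101 → 3-byte char #6 = E5 8C BB.
Offset 15: leading byte 0xE3 = 11100011 → 3-byte char #7 = E3 8D A4.
Offset 18: leading byte 0xF0 = 11110000 → 4-byte char #8 = F0 9B 87 AC.
Offset 22: leading byte 0xC8 = 11001000 → 2-byte char #9 = C8 AB.
Leading byte 0xC8 = 11001000 matches 110xxxxx → 2-byte sequence.
Byte 1: 0xC8 = 11001000, payload 01000 (5 bits).
Byte 2: 0xAB = 10101011 (10xxxxxx ✓), payload 101011.
Concatenate: 01000101011 = 0x22B (11 bits → U+022B).

U+022B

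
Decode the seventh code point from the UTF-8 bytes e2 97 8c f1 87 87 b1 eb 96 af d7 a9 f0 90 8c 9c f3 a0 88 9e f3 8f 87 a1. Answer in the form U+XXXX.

U+CF1E1

Offset 0: leading byte 0xE2 = 11100010 → 3-byte char #1 = E2 97 8C.
Offset 3: leading byte 0xF1 = 11110001 → 4-byte char #2 = F1 87 87 B1.
Offset 7: leading byte 0xEB = 11101011 → 3-byte char #3 = EB 96 AF.
Offset 10: leading byte 0xD7 = 11010111 → 2-byte char #4 = D7 A9.
Offset 12: leading byte 0xF0 = 11110000 → 4-byte char #5 = F0 90 8C 9C.
Offset 16: leading byte 0xF3 = 11110011 → 4-byte char #6 = F3 A0 88 9E.
Offset 20: leading byte 0xF3 = 11110011 → 4-byte char #7 = F3 8F 87 A1.
Leading byte 0xF3 = 11110011 matches 11110xxx → 4-byte sequence.
Byte 1: 0xF3 = 11110011, payload 011 (3 bits).
Byte 2: 0x8F = 10001111 (10xxxxxx ✓), payload 001111.
Byte 3: 0x87 = 10000111 (10xxxxxx ✓), payload 000111.
Byte 4: 0xA1 = 10100001 (10xxxxxx ✓), payload 100001.
Concatenate: 011001111000111100001 = 0xCF1E1 (21 bits → U+CF1E1).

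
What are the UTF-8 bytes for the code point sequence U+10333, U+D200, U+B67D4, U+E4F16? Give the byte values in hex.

F0 90 8C B3 ED 88 80 F2 B6 9F 94 F3 A4 BC 96

U+10333: 4-byte form → F0 90 8C B3.
U+D200: 3-byte form → ED 88 80.
U+B67D4: 4-byte form → F2 B6 9F 94.
U+E4F16: 4-byte form → F3 A4 BC 96.
Concatenated (15 bytes): F0 90 8C B3 ED 88 80 F2 B6 9F 94 F3 A4 BC 96.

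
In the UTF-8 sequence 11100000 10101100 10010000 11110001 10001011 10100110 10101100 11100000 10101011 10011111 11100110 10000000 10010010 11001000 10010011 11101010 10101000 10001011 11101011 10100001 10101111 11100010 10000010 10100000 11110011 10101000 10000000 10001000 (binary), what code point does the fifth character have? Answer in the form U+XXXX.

U+0213

Offset 0: leading byte 0xE0 = 11100000 → 3-byte char #1 = E0 AC 90.
Offset 3: leading byte 0xF1 = 11110001 → 4-byte char #2 = F1 8B A6 AC.
Offset 7: leading byte 0xE0 = 11100000 → 3-byte char #3 = E0 AB 9F.
Offset 10: leading byte 0xE6 = 11100110 → 3-byte char #4 = E6 80 92.
Offset 13: leading byte 0xC8 = 11001000 → 2-byte char #5 = C8 93.
Leading byte 0xC8 = 11001000 matches 110xxxxx → 2-byte sequence.
Byte 1: 0xC8 = 11001000, payload 01000 (5 bits).
Byte 2: 0x93 = 10010011 (10xxxxxx ✓), payload 010011.
Concatenate: 01000010011 = 0x213 (11 bits → U+0213).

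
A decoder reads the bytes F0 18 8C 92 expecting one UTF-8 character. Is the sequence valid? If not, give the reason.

Leading byte 0xF0 = 11110000 → 4-byte form.
Byte 2 is 0x18 = 00011000, which is not 10xxxxxx — expected a continuation byte.

invalid (non-continuation byte where continuation expected)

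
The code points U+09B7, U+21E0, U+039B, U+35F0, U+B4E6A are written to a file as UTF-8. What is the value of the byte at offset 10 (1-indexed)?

1-indexed offset 10 is 0-indexed offset 9.
U+09B7 → 3-byte form E0 A6 B7 at offsets 0–2.
U+21E0 → 3-byte form E2 87 A0 at offsets 3–5.
U+039B → 2-byte form CE 9B at offsets 6–7.
U+35F0 → 3-byte form E3 97 B0 at offsets 8–10.
Offset 9 falls in char 4's range; it's byte 2 of E3 97 B0 = 0x97.

0x97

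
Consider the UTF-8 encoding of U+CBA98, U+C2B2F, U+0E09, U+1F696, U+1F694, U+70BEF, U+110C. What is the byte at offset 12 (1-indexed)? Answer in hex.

1-indexed offset 12 is 0-indexed offset 11.
U+CBA98 → 4-byte form F3 8B AA 98 at offsets 0–3.
U+C2B2F → 4-byte form F3 82 AC AF at offsets 4–7.
U+0E09 → 3-byte form E0 B8 89 at offsets 8–10.
U+1F696 → 4-byte form F0 9F 9A 96 at offsets 11–14.
Offset 11 falls in char 4's range; it's byte 1 of F0 9F 9A 96 = 0xF0.

0xF0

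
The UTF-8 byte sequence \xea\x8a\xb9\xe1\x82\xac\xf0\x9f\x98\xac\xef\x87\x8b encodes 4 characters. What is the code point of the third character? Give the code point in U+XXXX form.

U+1F62C

Offset 0: leading byte 0xEA = 11101010 → 3-byte char #1 = EA 8A B9.
Offset 3: leading byte 0xE1 = 11100001 → 3-byte char #2 = E1 82 AC.
Offset 6: leading byte 0xF0 = 11110000 → 4-byte char #3 = F0 9F 98 AC.
Leading byte 0xF0 = 11110000 matches 11110xxx → 4-byte sequence.
Byte 1: 0xF0 = 11110000, payload 000 (3 bits).
Byte 2: 0x9F = 10011111 (10xxxxxx ✓), payload 011111.
Byte 3: 0x98 = 10011000 (10xxxxxx ✓), payload 011000.
Byte 4: 0xAC = 10101100 (10xxxxxx ✓), payload 101100.
Concatenate: 000011111011000101100 = 0x1F62C (21 bits → U+1F62C).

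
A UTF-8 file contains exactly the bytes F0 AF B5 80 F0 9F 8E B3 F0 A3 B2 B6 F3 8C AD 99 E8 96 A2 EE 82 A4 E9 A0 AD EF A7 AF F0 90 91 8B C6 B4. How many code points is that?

10

Byte at offset 0: 0xF0 = 11110000 → 4-byte char (#1). Advance 4.
Byte at offset 4: 0xF0 = 11110000 → 4-byte char (#2). Advance 4.
Byte at offset 8: 0xF0 = 11110000 → 4-byte char (#3). Advance 4.
Byte at offset 12: 0xF3 = 11110011 → 4-byte char (#4). Advance 4.
Byte at offset 16: 0xE8 = 11101000 → 3-byte char (#5). Advance 3.
Byte at offset 19: 0xEE = 11101110 → 3-byte char (#6). Advance 3.
Byte at offset 22: 0xE9 = 11101001 → 3-byte char (#7). Advance 3.
Byte at offset 25: 0xEF = 11101111 → 3-byte char (#8). Advance 3.
Byte at offset 28: 0xF0 = 11110000 → 4-byte char (#9). Advance 4.
Byte at offset 32: 0xC6 = 11000110 → 2-byte char (#10). Advance 2.
Reached end at offset 34 after 10 code points.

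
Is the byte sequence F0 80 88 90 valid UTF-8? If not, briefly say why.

Leading byte 0xF0 = 11110000 → 4-byte form.
Continuation bytes all match 10xxxxxx. Payload decodes to 0x210.
But 0x210 < 0x10000, the minimum for a 4-byte sequence — this is an overlong encoding.

invalid (overlong encoding)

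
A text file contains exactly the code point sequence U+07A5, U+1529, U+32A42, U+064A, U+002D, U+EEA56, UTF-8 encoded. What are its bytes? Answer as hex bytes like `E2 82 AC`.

DE A5 E1 94 A9 F0 B2 A9 82 D9 8A 2D F3 AE A9 96

U+07A5: 2-byte form → DE A5.
U+1529: 3-byte form → E1 94 A9.
U+32A42: 4-byte form → F0 B2 A9 82.
U+064A: 2-byte form → D9 8A.
U+002D: 1-byte form → 2D.
U+EEA56: 4-byte form → F3 AE A9 96.
Concatenated (16 bytes): DE A5 E1 94 A9 F0 B2 A9 82 D9 8A 2D F3 AE A9 96.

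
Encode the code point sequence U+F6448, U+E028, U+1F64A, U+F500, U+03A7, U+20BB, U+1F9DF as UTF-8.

F3 B6 91 88 EE 80 A8 F0 9F 99 8A EF 94 80 CE A7 E2 82 BB F0 9F A7 9F

U+F6448: 4-byte form → F3 B6 91 88.
U+E028: 3-byte form → EE 80 A8.
U+1F64A: 4-byte form → F0 9F 99 8A.
U+F500: 3-byte form → EF 94 80.
U+03A7: 2-byte form → CE A7.
U+20BB: 3-byte form → E2 82 BB.
U+1F9DF: 4-byte form → F0 9F A7 9F.
Concatenated (23 bytes): F3 B6 91 88 EE 80 A8 F0 9F 99 8A EF 94 80 CE A7 E2 82 BB F0 9F A7 9F.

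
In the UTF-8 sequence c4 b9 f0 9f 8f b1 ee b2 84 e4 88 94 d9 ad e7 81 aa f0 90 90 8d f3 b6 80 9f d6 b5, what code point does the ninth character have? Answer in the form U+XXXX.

Offset 0: leading byte 0xC4 = 11000100 → 2-byte char #1 = C4 B9.
Offset 2: leading byte 0xF0 = 11110000 → 4-byte char #2 = F0 9F 8F B1.
Offset 6: leading byte 0xEE = 11101110 → 3-byte char #3 = EE B2 84.
Offset 9: leading byte 0xE4 = 11100100 → 3-byte char #4 = E4 88 94.
Offset 12: leading byte 0xD9 = 11011001 → 2-byte char #5 = D9 AD.
Offset 14: leading byte 0xE7 = 11100111 → 3-byte char #6 = E7 81 AA.
Offset 17: leading byte 0xF0 = 11110000 → 4-byte char #7 = F0 90 90 8D.
Offset 21: leading byte 0xF3 = 11110011 → 4-byte char #8 = F3 B6 80 9F.
Offset 25: leading byte 0xD6 = 11010110 → 2-byte char #9 = D6 B5.
Leading byte 0xD6 = 11010110 matches 110xxxxx → 2-byte sequence.
Byte 1: 0xD6 = 11010110, payload 10110 (5 bits).
Byte 2: 0xB5 = 10110101 (10xxxxxx ✓), payload 110101.
Concatenate: 10110110101 = 0x5B5 (11 bits → U+05B5).

U+05B5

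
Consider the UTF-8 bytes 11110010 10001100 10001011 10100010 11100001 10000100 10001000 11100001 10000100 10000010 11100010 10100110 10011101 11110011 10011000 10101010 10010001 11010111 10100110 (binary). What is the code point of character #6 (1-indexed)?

U+05E6

Offset 0: leading byte 0xF2 = 11110010 → 4-byte char #1 = F2 8C 8B A2.
Offset 4: leading byte 0xE1 = 11100001 → 3-byte char #2 = E1 84 88.
Offset 7: leading byte 0xE1 = 11100001 → 3-byte char #3 = E1 84 82.
Offset 10: leading byte 0xE2 = 11100010 → 3-byte char #4 = E2 A6 9D.
Offset 13: leading byte 0xF3 = 11110011 → 4-byte char #5 = F3 98 AA 91.
Offset 17: leading byte 0xD7 = 11010111 → 2-byte char #6 = D7 A6.
Leading byte 0xD7 = 11010111 matches 110xxxxx → 2-byte sequence.
Byte 1: 0xD7 = 11010111, payload 10111 (5 bits).
Byte 2: 0xA6 = 10100110 (10xxxxxx ✓), payload 100110.
Concatenate: 10111100110 = 0x5E6 (11 bits → U+05E6).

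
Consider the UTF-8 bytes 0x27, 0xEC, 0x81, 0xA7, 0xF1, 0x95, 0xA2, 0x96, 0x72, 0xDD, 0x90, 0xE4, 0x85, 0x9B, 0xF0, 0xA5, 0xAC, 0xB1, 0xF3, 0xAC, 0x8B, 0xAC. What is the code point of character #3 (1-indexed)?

Offset 0: leading byte 0x27 = 00100111 → 1-byte char #1 = 27.
Offset 1: leading byte 0xEC = 11101100 → 3-byte char #2 = EC 81 A7.
Offset 4: leading byte 0xF1 = 11110001 → 4-byte char #3 = F1 95 A2 96.
Leading byte 0xF1 = 11110001 matches 11110xxx → 4-byte sequence.
Byte 1: 0xF1 = 11110001, payload 001 (3 bits).
Byte 2: 0x95 = 10010101 (10xxxxxx ✓), payload 010101.
Byte 3: 0xA2 = 10100010 (10xxxxxx ✓), payload 100010.
Byte 4: 0x96 = 10010110 (10xxxxxx ✓), payload 010110.
Concatenate: 001010101100010010110 = 0x55896 (21 bits → U+55896).

U+55896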